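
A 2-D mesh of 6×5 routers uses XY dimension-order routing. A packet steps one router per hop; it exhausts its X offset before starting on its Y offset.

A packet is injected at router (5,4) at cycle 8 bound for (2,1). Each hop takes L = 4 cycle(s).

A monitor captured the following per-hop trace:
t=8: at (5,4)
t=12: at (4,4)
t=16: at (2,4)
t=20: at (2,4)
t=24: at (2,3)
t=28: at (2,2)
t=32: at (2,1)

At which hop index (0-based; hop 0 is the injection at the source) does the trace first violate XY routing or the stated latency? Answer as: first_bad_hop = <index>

first_bad_hop = 2

check 1→ d=(-1,0) cyc+4: ok
check 2→ d=(-2,0) cyc+4: BAD: non-unit step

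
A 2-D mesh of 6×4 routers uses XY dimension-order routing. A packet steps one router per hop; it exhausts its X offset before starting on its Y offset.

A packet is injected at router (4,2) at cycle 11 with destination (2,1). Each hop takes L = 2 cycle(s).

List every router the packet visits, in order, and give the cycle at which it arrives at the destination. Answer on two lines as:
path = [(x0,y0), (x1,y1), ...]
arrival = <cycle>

t=11: at (4,2)
t=13: at (3,2) after W
t=15: at (2,2) after W
t=17: at (2,1) after S

path = [(4,2), (3,2), (2,2), (2,1)]
arrival = 17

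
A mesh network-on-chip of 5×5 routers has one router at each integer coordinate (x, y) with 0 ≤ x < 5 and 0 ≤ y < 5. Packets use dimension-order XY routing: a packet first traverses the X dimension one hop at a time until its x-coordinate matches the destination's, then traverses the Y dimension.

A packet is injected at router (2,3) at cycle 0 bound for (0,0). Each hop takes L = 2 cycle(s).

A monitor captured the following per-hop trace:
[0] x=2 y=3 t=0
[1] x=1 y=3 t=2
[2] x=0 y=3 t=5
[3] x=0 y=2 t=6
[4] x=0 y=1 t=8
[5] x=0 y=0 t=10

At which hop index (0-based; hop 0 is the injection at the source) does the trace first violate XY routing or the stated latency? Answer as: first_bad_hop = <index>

first_bad_hop = 2

[1] (-1,+0) / 2c ⇒ ok
[2] (-1,+0) / 3c ⇒ BAD: Δcyc=3≠L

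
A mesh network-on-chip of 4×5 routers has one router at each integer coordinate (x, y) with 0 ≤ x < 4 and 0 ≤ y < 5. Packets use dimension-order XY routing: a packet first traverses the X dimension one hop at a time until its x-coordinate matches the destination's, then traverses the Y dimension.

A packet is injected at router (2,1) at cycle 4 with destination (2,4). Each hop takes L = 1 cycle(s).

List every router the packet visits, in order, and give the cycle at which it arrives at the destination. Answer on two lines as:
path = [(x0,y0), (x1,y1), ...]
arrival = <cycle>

path = [(2,1), (2,2), (2,3), (2,4)]
arrival = 7

  0. router=(2,1) cycle=4 (inject)
  1. router=(2,2) cycle=5 dir=N
  2. router=(2,3) cycle=6 dir=N
  3. router=(2,4) cycle=7 dir=N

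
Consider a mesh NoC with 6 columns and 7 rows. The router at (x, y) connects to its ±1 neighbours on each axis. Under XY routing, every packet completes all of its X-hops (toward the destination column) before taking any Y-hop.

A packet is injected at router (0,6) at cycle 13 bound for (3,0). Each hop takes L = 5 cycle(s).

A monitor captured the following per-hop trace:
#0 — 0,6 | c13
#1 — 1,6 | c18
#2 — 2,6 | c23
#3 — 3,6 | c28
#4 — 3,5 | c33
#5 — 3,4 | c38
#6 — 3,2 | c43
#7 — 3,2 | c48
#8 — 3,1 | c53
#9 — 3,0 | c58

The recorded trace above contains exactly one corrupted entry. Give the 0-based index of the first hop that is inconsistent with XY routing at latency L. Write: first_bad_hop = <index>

hop 1: step (+1,+0), +5 cyc — ok
hop 2: step (+1,+0), +5 cyc — ok
hop 3: step (+1,+0), +5 cyc — ok
hop 4: step (+0,-1), +5 cyc — ok
hop 5: step (+0,-1), +5 cyc — ok
hop 6: step (+0,-2), +5 cyc — BAD: non-unit step

first_bad_hop = 6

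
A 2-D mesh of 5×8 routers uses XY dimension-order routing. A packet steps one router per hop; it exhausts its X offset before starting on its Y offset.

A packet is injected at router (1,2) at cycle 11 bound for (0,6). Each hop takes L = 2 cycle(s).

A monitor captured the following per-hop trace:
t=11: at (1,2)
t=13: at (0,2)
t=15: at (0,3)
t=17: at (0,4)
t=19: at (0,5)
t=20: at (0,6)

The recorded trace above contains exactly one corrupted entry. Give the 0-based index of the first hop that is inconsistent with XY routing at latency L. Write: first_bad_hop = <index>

[1] (-1,+0) / 2c ⇒ ok
[2] (+0,+1) / 2c ⇒ ok
[3] (+0,+1) / 2c ⇒ ok
[4] (+0,+1) / 2c ⇒ ok
[5] (+0,+1) / 1c ⇒ BAD: Δcyc=1≠L

first_bad_hop = 5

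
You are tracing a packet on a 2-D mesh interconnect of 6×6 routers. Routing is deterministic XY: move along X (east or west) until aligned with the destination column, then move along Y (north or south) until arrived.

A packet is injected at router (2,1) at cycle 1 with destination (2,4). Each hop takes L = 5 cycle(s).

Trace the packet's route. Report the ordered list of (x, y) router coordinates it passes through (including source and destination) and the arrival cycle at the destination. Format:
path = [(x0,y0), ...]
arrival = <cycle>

path = [(2,1), (2,2), (2,3), (2,4)]
arrival = 16

t=1: at (2,1)
t=6: at (2,2) after N
t=11: at (2,3) after N
t=16: at (2,4) after N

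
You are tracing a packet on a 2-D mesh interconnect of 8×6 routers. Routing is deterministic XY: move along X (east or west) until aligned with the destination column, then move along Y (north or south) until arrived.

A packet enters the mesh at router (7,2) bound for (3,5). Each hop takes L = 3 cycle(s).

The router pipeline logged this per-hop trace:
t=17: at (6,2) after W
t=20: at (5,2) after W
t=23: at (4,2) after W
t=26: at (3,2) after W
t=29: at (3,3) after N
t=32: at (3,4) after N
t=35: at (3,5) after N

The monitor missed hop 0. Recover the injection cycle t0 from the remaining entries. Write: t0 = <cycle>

The first recorded entry is hop 1 at cycle 17.
Subtract one hop: t0 = 17 − 3 = 14.

t0 = 14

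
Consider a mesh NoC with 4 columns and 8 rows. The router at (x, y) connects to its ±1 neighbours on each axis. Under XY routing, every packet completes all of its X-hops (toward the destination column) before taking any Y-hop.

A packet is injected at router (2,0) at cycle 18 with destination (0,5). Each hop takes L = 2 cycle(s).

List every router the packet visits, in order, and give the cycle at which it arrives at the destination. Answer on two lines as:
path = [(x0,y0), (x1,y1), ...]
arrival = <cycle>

path = [(2,0), (1,0), (0,0), (0,1), (0,2), (0,3), (0,4), (0,5)]
arrival = 32

[0] x=2 y=0 t=18
[1] x=1 y=0 t=20 →W
[2] x=0 y=0 t=22 →W
[3] x=0 y=1 t=24 →N
[4] x=0 y=2 t=26 →N
[5] x=0 y=3 t=28 →N
[6] x=0 y=4 t=30 →N
[7] x=0 y=5 t=32 →N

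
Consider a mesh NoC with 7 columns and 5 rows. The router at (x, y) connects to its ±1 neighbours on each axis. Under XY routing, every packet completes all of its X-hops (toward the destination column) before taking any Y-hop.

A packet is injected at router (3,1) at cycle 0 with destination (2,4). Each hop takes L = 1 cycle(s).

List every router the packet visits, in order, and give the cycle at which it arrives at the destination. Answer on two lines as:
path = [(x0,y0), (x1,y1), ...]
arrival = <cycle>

path = [(3,1), (2,1), (2,2), (2,3), (2,4)]
arrival = 4

[0] x=3 y=1 t=0
[1] x=2 y=1 t=1 →W
[2] x=2 y=2 t=2 →N
[3] x=2 y=3 t=3 →N
[4] x=2 y=4 t=4 →N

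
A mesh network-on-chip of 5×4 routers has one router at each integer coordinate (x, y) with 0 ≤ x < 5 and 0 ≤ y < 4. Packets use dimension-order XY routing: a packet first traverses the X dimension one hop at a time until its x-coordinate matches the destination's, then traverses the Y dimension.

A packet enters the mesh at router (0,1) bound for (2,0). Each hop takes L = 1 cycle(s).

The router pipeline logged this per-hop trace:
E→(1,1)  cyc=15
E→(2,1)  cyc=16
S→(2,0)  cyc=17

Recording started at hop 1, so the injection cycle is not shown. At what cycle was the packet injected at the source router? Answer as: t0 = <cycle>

t0 = 14

The first recorded entry is hop 1 at cycle 15.
Subtract one hop: t0 = 15 − 1 = 14.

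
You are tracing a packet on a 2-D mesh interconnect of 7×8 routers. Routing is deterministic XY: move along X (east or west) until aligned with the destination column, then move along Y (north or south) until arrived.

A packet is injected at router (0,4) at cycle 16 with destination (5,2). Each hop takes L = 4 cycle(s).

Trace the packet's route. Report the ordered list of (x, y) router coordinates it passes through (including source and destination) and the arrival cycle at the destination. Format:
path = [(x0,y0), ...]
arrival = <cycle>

path = [(0,4), (1,4), (2,4), (3,4), (4,4), (5,4), (5,3), (5,2)]
arrival = 44

t=16: at (0,4)
t=20: at (1,4) after E
t=24: at (2,4) after E
t=28: at (3,4) after E
t=32: at (4,4) after E
t=36: at (5,4) after E
t=40: at (5,3) after S
t=44: at (5,2) after S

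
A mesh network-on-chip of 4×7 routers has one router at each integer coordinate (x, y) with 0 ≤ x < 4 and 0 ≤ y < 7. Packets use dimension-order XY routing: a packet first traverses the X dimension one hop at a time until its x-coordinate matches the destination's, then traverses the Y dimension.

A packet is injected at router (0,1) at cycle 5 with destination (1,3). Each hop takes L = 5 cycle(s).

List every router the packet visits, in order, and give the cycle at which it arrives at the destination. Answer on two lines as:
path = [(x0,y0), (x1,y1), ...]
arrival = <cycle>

path = [(0,1), (1,1), (1,2), (1,3)]
arrival = 20

t=5: at (0,1)
t=10: at (1,1) after E
t=15: at (1,2) after N
t=20: at (1,3) after N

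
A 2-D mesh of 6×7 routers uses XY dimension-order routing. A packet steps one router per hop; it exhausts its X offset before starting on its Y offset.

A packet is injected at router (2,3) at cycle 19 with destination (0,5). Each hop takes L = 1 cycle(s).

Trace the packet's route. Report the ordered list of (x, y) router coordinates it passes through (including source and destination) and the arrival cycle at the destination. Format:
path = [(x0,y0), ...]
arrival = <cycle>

t=19: at (2,3)
t=20: at (1,3) after W
t=21: at (0,3) after W
t=22: at (0,4) after N
t=23: at (0,5) after N

path = [(2,3), (1,3), (0,3), (0,4), (0,5)]
arrival = 23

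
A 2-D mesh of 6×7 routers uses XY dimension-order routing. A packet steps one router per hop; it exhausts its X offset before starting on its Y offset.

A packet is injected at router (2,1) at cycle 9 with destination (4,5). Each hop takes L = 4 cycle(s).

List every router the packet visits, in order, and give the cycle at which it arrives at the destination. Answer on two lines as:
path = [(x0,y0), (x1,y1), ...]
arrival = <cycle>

path = [(2,1), (3,1), (4,1), (4,2), (4,3), (4,4), (4,5)]
arrival = 33

t=9: at (2,1)
t=13: at (3,1) after E
t=17: at (4,1) after E
t=21: at (4,2) after N
t=25: at (4,3) after N
t=29: at (4,4) after N
t=33: at (4,5) after N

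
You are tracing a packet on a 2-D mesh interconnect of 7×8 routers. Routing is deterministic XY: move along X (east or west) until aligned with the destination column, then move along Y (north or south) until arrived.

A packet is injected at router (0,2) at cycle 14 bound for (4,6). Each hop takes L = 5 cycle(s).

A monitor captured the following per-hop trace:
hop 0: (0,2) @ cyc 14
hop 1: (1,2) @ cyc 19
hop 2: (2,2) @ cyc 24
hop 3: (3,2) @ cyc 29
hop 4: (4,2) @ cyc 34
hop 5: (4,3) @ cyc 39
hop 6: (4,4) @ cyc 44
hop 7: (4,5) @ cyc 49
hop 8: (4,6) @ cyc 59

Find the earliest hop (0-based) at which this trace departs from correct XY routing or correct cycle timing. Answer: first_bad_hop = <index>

first_bad_hop = 8

hop 1: step (+1,+0), +5 cyc — ok
hop 2: step (+1,+0), +5 cyc — ok
hop 3: step (+1,+0), +5 cyc — ok
hop 4: step (+1,+0), +5 cyc — ok
hop 5: step (+0,+1), +5 cyc — ok
hop 6: step (+0,+1), +5 cyc — ok
hop 7: step (+0,+1), +5 cyc — ok
hop 8: step (+0,+1), +10 cyc — BAD: Δcyc=10≠L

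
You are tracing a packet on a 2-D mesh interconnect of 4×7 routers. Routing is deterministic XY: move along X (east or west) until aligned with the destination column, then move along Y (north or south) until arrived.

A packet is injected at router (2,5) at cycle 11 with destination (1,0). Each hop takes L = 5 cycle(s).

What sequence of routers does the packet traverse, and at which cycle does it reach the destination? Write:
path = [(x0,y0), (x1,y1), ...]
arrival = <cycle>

path = [(2,5), (1,5), (1,4), (1,3), (1,2), (1,1), (1,0)]
arrival = 41

t=11: at (2,5)
t=16: at (1,5) after W
t=21: at (1,4) after S
t=26: at (1,3) after S
t=31: at (1,2) after S
t=36: at (1,1) after S
t=41: at (1,0) after S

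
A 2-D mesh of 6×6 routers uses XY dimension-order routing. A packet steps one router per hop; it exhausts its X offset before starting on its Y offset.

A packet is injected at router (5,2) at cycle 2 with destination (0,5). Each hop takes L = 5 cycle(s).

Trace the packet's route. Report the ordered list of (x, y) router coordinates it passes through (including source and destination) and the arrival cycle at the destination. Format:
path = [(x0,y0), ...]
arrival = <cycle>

path = [(5,2), (4,2), (3,2), (2,2), (1,2), (0,2), (0,3), (0,4), (0,5)]
arrival = 42

#0 — 5,2 | c2
#1 — 4,2 | c7 | W
#2 — 3,2 | c12 | W
#3 — 2,2 | c17 | W
#4 — 1,2 | c22 | W
#5 — 0,2 | c27 | W
#6 — 0,3 | c32 | N
#7 — 0,4 | c37 | N
#8 — 0,5 | c42 | N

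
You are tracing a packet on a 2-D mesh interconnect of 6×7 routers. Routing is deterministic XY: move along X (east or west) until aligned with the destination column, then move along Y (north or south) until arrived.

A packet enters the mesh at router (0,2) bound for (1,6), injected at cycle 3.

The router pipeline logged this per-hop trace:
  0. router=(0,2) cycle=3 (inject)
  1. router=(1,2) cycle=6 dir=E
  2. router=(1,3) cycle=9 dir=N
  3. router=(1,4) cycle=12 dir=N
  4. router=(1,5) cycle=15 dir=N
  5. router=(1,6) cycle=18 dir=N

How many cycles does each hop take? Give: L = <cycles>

From hop 0 (3) to hop 1 (6): +3 cycles.
One hop costs L cycles, so L = 3.

L = 3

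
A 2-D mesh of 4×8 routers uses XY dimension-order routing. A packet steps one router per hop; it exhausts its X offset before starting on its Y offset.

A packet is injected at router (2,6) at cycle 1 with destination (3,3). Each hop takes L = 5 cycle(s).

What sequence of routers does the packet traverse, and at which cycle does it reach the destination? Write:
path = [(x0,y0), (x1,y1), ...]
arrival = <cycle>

#0 — 2,6 | c1
#1 — 3,6 | c6 | E
#2 — 3,5 | c11 | S
#3 — 3,4 | c16 | S
#4 — 3,3 | c21 | S

path = [(2,6), (3,6), (3,5), (3,4), (3,3)]
arrival = 21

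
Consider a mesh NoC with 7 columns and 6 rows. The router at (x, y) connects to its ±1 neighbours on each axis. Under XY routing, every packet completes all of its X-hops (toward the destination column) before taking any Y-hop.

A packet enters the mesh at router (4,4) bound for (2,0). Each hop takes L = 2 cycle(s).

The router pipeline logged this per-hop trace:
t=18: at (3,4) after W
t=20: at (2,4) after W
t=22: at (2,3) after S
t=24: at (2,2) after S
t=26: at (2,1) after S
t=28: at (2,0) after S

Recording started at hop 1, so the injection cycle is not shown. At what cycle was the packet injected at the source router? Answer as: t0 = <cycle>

The first recorded entry is hop 1 at cycle 18.
Therefore t0 = 18 − L = 16.

t0 = 16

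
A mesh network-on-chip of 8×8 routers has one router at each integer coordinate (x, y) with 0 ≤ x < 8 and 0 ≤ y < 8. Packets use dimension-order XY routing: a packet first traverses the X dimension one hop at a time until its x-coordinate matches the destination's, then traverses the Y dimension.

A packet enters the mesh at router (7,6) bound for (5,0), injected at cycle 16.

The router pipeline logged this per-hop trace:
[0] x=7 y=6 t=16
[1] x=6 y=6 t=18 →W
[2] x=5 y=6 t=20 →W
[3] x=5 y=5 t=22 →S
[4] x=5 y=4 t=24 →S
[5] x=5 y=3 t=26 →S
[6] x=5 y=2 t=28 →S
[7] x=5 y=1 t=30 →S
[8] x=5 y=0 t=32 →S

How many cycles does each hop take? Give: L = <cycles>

L = 2

Between hops 0 and 1 the cycle counter advances 18 − 16 = 2.
One hop costs L cycles, so L = 2.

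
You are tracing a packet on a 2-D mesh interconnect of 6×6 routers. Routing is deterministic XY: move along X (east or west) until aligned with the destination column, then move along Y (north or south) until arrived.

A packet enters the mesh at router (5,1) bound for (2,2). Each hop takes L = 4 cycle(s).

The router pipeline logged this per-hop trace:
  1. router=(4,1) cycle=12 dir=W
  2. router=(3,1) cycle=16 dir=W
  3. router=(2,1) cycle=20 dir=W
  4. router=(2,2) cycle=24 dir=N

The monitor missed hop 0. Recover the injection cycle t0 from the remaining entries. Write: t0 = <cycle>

At hop 1 the cycle is 12; in general cyc_k = t0 + kL.
So t0 = 12 − 1·4 = 8.

t0 = 8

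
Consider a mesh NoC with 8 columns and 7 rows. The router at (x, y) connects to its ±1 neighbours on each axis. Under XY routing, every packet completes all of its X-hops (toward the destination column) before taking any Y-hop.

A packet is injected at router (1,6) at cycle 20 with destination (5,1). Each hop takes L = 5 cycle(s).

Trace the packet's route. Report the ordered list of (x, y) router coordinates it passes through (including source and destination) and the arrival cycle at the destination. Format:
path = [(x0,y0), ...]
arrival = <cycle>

t=20: at (1,6)
t=25: at (2,6) after E
t=30: at (3,6) after E
t=35: at (4,6) after E
t=40: at (5,6) after E
t=45: at (5,5) after S
t=50: at (5,4) after S
t=55: at (5,3) after S
t=60: at (5,2) after S
t=65: at (5,1) after S

path = [(1,6), (2,6), (3,6), (4,6), (5,6), (5,5), (5,4), (5,3), (5,2), (5,1)]
arrival = 65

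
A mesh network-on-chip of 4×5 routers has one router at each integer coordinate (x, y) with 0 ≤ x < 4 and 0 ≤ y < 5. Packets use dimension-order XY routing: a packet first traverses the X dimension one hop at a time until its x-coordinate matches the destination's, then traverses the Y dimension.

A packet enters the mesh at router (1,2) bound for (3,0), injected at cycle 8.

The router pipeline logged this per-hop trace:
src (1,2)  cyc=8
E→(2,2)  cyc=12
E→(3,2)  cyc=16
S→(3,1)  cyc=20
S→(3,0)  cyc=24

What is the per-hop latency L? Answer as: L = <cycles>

L = 4

cyc[1] − cyc[0] = 12 − 8 = 4.
That increment is L by definition: L = 4.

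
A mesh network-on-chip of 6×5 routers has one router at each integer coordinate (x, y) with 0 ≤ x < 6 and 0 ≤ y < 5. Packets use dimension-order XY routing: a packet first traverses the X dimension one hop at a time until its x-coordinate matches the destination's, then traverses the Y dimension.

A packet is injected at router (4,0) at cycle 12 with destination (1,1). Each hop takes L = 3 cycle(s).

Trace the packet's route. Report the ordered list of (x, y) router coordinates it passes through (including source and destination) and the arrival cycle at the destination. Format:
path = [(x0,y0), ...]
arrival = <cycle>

#0 — 4,0 | c12
#1 — 3,0 | c15 | W
#2 — 2,0 | c18 | W
#3 — 1,0 | c21 | W
#4 — 1,1 | c24 | N

path = [(4,0), (3,0), (2,0), (1,0), (1,1)]
arrival = 24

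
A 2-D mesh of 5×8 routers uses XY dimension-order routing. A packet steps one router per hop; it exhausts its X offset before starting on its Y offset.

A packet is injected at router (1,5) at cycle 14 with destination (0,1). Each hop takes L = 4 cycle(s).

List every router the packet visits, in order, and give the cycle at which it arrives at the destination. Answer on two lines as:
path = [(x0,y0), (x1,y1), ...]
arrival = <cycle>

path = [(1,5), (0,5), (0,4), (0,3), (0,2), (0,1)]
arrival = 34

#0 — 1,5 | c14
#1 — 0,5 | c18 | W
#2 — 0,4 | c22 | S
#3 — 0,3 | c26 | S
#4 — 0,2 | c30 | S
#5 — 0,1 | c34 | S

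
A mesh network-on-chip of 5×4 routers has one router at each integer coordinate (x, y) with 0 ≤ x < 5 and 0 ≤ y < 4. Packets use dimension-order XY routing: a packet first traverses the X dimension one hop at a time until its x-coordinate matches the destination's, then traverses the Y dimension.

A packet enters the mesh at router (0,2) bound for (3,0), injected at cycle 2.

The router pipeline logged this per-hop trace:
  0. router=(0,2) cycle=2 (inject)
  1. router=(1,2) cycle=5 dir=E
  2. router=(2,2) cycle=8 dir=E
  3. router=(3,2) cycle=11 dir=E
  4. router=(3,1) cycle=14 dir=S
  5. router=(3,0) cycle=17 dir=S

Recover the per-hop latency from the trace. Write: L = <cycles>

From hop 0 (2) to hop 1 (5): +3 cycles.
That increment is L by definition: L = 3.

L = 3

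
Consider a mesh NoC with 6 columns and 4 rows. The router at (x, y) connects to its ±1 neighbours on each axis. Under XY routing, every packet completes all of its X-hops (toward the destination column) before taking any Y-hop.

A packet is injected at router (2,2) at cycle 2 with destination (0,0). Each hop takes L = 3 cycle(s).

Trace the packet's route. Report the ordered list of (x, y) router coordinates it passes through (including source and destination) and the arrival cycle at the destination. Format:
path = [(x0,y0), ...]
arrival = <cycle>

path = [(2,2), (1,2), (0,2), (0,1), (0,0)]
arrival = 14

hop 0: (2,2) @ cyc 2
hop 1: (1,2) @ cyc 5  [W]
hop 2: (0,2) @ cyc 8  [W]
hop 3: (0,1) @ cyc 11  [S]
hop 4: (0,0) @ cyc 14  [S]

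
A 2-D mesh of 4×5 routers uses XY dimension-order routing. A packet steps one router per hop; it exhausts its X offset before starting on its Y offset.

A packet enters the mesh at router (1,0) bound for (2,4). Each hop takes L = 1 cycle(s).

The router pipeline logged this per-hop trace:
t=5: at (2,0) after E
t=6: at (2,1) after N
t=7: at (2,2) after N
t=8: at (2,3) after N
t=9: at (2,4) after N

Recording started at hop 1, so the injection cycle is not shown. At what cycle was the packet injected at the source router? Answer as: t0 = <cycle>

t0 = 4

Hop 1 reached at cycle 5; hop k is at t0 + k·L.
So t0 = 5 − 1·1 = 4.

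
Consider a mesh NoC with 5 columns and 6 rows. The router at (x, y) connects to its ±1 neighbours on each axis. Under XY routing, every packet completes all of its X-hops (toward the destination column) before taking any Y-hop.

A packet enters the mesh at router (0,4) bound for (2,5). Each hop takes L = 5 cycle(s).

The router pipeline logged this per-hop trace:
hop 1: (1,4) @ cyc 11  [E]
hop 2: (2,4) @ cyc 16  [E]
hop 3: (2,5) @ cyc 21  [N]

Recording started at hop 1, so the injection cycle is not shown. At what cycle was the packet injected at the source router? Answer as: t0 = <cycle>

The first recorded entry is hop 1 at cycle 11.
t0 = cyc[1] − L = 11 − 5 = 6.

t0 = 6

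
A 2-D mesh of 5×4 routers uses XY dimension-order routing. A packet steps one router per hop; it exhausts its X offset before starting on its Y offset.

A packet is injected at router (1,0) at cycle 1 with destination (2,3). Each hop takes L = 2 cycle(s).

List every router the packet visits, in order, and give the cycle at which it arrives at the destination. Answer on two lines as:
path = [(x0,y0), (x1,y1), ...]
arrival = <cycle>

path = [(1,0), (2,0), (2,1), (2,2), (2,3)]
arrival = 9

#0 — 1,0 | c1
#1 — 2,0 | c3 | E
#2 — 2,1 | c5 | N
#3 — 2,2 | c7 | N
#4 — 2,3 | c9 | N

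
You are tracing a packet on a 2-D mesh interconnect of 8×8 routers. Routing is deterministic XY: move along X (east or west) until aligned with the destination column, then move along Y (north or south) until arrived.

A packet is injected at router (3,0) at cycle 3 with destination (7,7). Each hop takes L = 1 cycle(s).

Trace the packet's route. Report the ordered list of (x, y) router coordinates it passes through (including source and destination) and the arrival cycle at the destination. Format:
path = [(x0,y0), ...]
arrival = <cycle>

src (3,0)  cyc=3
E→(4,0)  cyc=4
E→(5,0)  cyc=5
E→(6,0)  cyc=6
E→(7,0)  cyc=7
N→(7,1)  cyc=8
N→(7,2)  cyc=9
N→(7,3)  cyc=10
N→(7,4)  cyc=11
N→(7,5)  cyc=12
N→(7,6)  cyc=13
N→(7,7)  cyc=14

path = [(3,0), (4,0), (5,0), (6,0), (7,0), (7,1), (7,2), (7,3), (7,4), (7,5), (7,6), (7,7)]
arrival = 14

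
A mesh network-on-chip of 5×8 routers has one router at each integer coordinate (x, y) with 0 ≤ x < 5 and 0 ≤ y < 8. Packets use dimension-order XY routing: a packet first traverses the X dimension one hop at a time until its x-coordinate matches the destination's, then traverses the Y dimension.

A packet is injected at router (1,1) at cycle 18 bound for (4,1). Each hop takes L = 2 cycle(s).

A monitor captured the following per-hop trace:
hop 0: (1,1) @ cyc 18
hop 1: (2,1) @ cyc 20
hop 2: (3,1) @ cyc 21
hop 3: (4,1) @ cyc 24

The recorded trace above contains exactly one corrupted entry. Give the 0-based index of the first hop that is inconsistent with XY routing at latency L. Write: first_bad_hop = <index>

first_bad_hop = 2

check 1→ d=(1,0) cyc+2: ok
check 2→ d=(1,0) cyc+1: BAD: Δcyc=1≠L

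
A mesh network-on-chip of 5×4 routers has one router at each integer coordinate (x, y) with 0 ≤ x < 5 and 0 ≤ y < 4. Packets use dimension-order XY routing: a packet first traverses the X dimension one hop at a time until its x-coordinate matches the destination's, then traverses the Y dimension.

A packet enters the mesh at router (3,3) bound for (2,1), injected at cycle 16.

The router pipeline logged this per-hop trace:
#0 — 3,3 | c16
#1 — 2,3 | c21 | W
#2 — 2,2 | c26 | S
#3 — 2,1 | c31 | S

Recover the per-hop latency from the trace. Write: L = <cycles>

L = 5

Δcyc across hop 0→1: 21 − 16 = 5.
That increment is L by definition: L = 5.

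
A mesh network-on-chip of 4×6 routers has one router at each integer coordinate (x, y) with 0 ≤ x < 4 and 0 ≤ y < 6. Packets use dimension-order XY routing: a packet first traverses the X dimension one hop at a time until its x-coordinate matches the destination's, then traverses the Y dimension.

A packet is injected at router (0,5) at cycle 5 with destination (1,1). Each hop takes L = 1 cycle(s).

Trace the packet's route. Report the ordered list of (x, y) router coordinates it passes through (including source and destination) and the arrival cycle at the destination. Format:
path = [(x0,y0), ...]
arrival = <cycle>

#0 — 0,5 | c5
#1 — 1,5 | c6 | E
#2 — 1,4 | c7 | S
#3 — 1,3 | c8 | S
#4 — 1,2 | c9 | S
#5 — 1,1 | c10 | S

path = [(0,5), (1,5), (1,4), (1,3), (1,2), (1,1)]
arrival = 10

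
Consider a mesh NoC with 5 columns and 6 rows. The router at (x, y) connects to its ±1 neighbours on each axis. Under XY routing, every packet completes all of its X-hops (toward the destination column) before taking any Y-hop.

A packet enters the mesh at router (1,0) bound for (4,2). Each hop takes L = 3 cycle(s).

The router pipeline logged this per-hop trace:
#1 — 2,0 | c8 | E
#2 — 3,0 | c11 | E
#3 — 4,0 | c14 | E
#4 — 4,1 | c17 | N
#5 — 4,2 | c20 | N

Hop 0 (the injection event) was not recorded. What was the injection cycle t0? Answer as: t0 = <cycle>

The first recorded entry is hop 1 at cycle 8.
t0 = cyc[1] − L = 8 − 3 = 5.

t0 = 5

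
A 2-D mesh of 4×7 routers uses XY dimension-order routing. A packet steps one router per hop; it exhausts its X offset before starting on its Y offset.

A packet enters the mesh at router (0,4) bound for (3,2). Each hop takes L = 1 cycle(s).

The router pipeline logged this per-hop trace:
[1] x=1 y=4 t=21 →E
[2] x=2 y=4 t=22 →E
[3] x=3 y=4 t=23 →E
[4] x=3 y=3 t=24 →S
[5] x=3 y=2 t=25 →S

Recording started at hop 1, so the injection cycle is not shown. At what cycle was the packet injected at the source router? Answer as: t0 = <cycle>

At hop 1 the cycle is 21; in general cyc_k = t0 + kL.
So t0 = 21 − 1·1 = 20.

t0 = 20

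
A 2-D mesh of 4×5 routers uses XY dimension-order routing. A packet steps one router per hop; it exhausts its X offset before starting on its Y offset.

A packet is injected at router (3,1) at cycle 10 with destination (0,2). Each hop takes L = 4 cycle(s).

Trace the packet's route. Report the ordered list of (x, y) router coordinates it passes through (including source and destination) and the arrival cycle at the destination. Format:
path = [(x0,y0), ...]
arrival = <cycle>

  0. router=(3,1) cycle=10 (inject)
  1. router=(2,1) cycle=14 dir=W
  2. router=(1,1) cycle=18 dir=W
  3. router=(0,1) cycle=22 dir=W
  4. router=(0,2) cycle=26 dir=N

path = [(3,1), (2,1), (1,1), (0,1), (0,2)]
arrival = 26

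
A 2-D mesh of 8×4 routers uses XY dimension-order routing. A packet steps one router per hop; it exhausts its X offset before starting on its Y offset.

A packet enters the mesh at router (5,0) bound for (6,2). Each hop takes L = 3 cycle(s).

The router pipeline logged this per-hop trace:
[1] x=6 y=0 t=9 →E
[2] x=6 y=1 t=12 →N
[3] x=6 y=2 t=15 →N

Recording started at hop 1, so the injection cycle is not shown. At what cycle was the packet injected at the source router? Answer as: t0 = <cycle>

cyc[1] = 9 and cyc[k] = t0 + k·L for every k.
Subtract one hop: t0 = 9 − 3 = 6.

t0 = 6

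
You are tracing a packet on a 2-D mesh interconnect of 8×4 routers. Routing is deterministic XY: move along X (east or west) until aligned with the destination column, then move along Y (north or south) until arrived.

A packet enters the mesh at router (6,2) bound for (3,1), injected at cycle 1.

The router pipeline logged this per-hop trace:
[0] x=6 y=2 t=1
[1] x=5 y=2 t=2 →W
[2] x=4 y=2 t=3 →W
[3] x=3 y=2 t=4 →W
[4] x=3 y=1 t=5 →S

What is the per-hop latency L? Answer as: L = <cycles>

L = 1

Δcyc across hop 0→1: 2 − 1 = 1.
Each hop adds L, hence L = 1.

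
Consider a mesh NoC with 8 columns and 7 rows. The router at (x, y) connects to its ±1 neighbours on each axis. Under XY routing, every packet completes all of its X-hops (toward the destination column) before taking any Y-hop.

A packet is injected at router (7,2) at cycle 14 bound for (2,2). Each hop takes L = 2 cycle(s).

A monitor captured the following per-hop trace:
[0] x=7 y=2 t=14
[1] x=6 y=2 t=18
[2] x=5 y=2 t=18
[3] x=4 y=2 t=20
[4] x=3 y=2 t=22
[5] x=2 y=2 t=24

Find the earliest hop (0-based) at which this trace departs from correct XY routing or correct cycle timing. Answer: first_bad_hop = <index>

  1: Δx=-1 Δy=+0 Δt=4 [BAD: Δcyc=4≠L]

first_bad_hop = 1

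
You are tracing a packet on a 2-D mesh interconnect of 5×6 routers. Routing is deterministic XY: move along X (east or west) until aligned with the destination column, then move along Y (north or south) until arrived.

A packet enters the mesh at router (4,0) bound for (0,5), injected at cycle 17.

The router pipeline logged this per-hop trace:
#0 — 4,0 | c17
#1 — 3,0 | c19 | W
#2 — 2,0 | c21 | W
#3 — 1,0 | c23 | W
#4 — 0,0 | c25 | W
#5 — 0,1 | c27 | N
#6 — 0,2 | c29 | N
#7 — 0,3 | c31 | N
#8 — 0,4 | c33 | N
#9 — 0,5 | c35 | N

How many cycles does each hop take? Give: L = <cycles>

L = 2

From hop 0 (17) to hop 1 (19): +2 cycles.
Per-hop latency L = Δcyc = 2.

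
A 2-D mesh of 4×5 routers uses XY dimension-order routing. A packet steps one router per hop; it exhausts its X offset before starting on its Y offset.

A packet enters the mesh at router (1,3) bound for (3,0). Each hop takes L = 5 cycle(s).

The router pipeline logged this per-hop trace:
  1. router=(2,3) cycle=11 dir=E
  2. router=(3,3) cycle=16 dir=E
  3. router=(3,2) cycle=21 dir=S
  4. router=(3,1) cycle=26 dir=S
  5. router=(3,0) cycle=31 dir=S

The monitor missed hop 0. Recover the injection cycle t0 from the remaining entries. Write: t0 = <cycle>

t0 = 6

The first recorded entry is hop 1 at cycle 11.
Subtract one hop: t0 = 11 − 5 = 6.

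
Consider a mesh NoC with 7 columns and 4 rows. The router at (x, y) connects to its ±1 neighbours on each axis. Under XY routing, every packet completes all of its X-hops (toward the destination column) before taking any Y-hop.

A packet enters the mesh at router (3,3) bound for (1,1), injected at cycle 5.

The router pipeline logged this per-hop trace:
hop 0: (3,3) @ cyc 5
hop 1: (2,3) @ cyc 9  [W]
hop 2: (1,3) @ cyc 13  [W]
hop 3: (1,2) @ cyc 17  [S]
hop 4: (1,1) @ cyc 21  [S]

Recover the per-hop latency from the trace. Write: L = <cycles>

L = 4

Between hops 0 and 1 the cycle counter advances 9 − 5 = 4.
One hop costs L cycles, so L = 4.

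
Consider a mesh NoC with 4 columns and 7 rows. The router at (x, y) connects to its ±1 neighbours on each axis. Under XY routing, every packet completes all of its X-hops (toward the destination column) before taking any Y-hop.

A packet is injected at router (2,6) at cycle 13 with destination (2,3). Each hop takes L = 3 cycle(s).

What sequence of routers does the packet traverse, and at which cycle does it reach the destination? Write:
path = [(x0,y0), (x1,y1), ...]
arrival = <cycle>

path = [(2,6), (2,5), (2,4), (2,3)]
arrival = 22

t=13: at (2,6)
t=16: at (2,5) after S
t=19: at (2,4) after S
t=22: at (2,3) after S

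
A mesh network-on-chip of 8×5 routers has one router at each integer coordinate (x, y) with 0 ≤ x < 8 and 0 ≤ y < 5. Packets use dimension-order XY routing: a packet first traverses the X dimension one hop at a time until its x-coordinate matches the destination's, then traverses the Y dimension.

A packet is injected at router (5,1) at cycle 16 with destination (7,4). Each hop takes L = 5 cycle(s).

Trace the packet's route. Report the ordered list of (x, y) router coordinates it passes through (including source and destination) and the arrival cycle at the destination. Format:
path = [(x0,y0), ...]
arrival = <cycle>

  0. router=(5,1) cycle=16 (inject)
  1. router=(6,1) cycle=21 dir=E
  2. router=(7,1) cycle=26 dir=E
  3. router=(7,2) cycle=31 dir=N
  4. router=(7,3) cycle=36 dir=N
  5. router=(7,4) cycle=41 dir=N

path = [(5,1), (6,1), (7,1), (7,2), (7,3), (7,4)]
arrival = 41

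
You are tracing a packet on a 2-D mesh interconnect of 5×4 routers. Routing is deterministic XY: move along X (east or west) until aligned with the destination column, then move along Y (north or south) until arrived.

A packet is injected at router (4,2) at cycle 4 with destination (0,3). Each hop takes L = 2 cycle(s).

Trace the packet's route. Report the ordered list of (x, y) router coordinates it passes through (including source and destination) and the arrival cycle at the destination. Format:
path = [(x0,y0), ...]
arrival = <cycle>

t=4: at (4,2)
t=6: at (3,2) after W
t=8: at (2,2) after W
t=10: at (1,2) after W
t=12: at (0,2) after W
t=14: at (0,3) after N

path = [(4,2), (3,2), (2,2), (1,2), (0,2), (0,3)]
arrival = 14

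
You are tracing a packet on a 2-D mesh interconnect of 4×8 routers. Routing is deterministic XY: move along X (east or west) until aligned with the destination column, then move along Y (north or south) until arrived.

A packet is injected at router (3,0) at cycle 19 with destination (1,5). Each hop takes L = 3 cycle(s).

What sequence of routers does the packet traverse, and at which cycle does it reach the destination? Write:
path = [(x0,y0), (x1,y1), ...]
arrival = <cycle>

path = [(3,0), (2,0), (1,0), (1,1), (1,2), (1,3), (1,4), (1,5)]
arrival = 40

[0] x=3 y=0 t=19
[1] x=2 y=0 t=22 →W
[2] x=1 y=0 t=25 →W
[3] x=1 y=1 t=28 →N
[4] x=1 y=2 t=31 →N
[5] x=1 y=3 t=34 →N
[6] x=1 y=4 t=37 →N
[7] x=1 y=5 t=40 →N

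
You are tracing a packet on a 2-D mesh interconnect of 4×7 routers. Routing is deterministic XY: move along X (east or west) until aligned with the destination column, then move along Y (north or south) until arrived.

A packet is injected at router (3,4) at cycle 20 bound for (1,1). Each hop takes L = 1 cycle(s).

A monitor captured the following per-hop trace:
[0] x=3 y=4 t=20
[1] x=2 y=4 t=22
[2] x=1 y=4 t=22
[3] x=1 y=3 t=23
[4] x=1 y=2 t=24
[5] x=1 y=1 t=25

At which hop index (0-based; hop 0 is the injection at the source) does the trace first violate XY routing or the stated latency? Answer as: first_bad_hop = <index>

first_bad_hop = 1

check 1→ d=(-1,0) cyc+2: BAD: Δcyc=2≠L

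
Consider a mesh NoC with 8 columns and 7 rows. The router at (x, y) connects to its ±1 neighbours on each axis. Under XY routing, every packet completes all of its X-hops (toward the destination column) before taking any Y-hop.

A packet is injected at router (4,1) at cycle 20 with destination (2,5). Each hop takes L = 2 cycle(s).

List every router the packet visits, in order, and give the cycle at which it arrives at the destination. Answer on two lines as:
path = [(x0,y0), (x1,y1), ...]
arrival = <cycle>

src (4,1)  cyc=20
W→(3,1)  cyc=22
W→(2,1)  cyc=24
N→(2,2)  cyc=26
N→(2,3)  cyc=28
N→(2,4)  cyc=30
N→(2,5)  cyc=32

path = [(4,1), (3,1), (2,1), (2,2), (2,3), (2,4), (2,5)]
arrival = 32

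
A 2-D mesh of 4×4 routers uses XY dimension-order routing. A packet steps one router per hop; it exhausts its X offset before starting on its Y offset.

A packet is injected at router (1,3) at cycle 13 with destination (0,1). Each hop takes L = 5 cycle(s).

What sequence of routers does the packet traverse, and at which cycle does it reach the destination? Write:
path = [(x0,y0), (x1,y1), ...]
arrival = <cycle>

path = [(1,3), (0,3), (0,2), (0,1)]
arrival = 28

  0. router=(1,3) cycle=13 (inject)
  1. router=(0,3) cycle=18 dir=W
  2. router=(0,2) cycle=23 dir=S
  3. router=(0,1) cycle=28 dir=S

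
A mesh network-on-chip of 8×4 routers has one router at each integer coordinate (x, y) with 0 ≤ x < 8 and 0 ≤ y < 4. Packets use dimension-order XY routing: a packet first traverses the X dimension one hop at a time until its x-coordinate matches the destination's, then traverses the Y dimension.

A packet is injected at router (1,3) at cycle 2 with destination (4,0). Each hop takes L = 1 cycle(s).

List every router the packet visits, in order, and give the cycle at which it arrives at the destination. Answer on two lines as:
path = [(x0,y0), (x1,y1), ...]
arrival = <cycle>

path = [(1,3), (2,3), (3,3), (4,3), (4,2), (4,1), (4,0)]
arrival = 8

hop 0: (1,3) @ cyc 2
hop 1: (2,3) @ cyc 3  [E]
hop 2: (3,3) @ cyc 4  [E]
hop 3: (4,3) @ cyc 5  [E]
hop 4: (4,2) @ cyc 6  [S]
hop 5: (4,1) @ cyc 7  [S]
hop 6: (4,0) @ cyc 8  [S]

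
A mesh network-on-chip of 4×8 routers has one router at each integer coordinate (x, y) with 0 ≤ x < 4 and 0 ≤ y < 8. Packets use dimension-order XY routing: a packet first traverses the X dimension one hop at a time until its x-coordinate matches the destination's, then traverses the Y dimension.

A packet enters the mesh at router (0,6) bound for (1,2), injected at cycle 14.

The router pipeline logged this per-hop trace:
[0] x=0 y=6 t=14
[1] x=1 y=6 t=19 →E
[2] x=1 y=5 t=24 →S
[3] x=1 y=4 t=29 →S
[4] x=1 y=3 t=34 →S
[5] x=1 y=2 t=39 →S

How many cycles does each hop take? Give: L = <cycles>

Between hops 0 and 1 the cycle counter advances 19 − 14 = 5.
Per-hop latency L = Δcyc = 5.

L = 5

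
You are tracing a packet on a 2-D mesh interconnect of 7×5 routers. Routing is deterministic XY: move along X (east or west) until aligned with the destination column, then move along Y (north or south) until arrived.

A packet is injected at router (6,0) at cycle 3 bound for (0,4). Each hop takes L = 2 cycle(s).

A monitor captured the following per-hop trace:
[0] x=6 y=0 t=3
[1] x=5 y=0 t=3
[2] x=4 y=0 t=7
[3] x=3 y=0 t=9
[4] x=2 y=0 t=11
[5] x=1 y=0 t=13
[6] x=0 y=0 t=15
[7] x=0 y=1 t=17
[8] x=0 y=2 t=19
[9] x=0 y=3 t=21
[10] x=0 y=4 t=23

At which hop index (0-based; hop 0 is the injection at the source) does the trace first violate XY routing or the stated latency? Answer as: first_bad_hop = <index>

check 1→ d=(-1,0) cyc+0: BAD: Δcyc=0≠L

first_bad_hop = 1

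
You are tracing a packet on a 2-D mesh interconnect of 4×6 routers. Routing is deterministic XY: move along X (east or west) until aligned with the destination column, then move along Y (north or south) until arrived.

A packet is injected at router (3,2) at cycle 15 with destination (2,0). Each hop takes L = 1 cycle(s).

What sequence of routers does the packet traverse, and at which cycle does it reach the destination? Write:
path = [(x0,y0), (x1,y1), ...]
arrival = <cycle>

path = [(3,2), (2,2), (2,1), (2,0)]
arrival = 18

src (3,2)  cyc=15
W→(2,2)  cyc=16
S→(2,1)  cyc=17
S→(2,0)  cyc=18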